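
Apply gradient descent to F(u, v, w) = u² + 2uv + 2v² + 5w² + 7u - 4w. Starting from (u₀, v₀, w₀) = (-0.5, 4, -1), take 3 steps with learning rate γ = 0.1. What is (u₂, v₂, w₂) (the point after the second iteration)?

(-2.72, 1.88, 0.4)

∇F = (2u + 2v + 7, 2u + 4v, 10w - 4)
Step 1: at (-0.5, 4, -1), ∇F = (14, 15, -14) → (-0.5, 4, -1) − 0.1·(14, 15, -14) = (-1.9, 2.5, 0.4)
Step 2: at (-1.9, 2.5, 0.4), ∇F = (8.2, 6.2, 0) → (-1.9, 2.5, 0.4) − 0.1·(8.2, 6.2, 0) = (-2.72, 1.88, 0.4)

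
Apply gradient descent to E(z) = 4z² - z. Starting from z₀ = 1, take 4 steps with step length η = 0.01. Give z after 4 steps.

0.75184384

E′(z) = 8z - 1
Step 1: E′(1) = 7; z₁ = 1 − 0.01·7 = 0.93
Step 2: E′(0.93) = 6.44; z₂ = 0.93 − 0.01·6.44 = 0.8656
Step 3: E′(0.8656) = 5.9248; z₃ = 0.8656 − 0.01·5.9248 = 0.806352
Step 4: E′(0.806352) = 5.450816; z₄ = 0.806352 − 0.01·5.450816 = 0.75184384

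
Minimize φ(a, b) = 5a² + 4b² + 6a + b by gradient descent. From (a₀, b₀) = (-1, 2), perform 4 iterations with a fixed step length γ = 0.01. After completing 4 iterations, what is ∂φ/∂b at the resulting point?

∇φ = (10a + 6, 8b + 1)
(a₁, b₁) = (-1, 2) − 0.01·(-4, 17) = (-0.96, 1.83)
(a₂, b₂) = (-0.96, 1.83) − 0.01·(-3.6, 15.64) = (-0.924, 1.6736)
(a₃, b₃) = (-0.924, 1.6736) − 0.01·(-3.24, 14.3888) = (-0.8916, 1.529712)
(a₄, b₄) = (-0.8916, 1.529712) − 0.01·(-2.916, 13.237696) = (-0.86244, 1.39733504)
∂φ/∂b at (-0.86244, 1.39733504) = 12.17868032

12.17868032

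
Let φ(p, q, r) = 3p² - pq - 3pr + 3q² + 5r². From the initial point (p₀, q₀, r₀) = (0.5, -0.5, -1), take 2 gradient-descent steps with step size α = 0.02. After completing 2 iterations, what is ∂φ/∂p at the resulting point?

3.7772

∇φ = (6p - q - 3r, -p + 6q, -3p + 10r)
(p₁, q₁, r₁) = (0.5, -0.5, -1) − 0.02·(6.5, -3.5, -11.5) = (0.37, -0.43, -0.77)
(p₂, q₂, r₂) = (0.37, -0.43, -0.77) − 0.02·(4.96, -2.95, -8.81) = (0.2708, -0.371, -0.5938)
∂φ/∂p at (0.2708, -0.371, -0.5938) = 3.7772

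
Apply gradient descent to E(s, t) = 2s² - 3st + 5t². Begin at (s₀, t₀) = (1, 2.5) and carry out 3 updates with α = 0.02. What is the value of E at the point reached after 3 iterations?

∇E = (4s - 3t, -3s + 10t)
(s₁, t₁) = (1, 2.5) − 0.02·(-3.5, 22) = (1.07, 2.06)
(s₂, t₂) = (1.07, 2.06) − 0.02·(-1.9, 17.39) = (1.108, 1.7122)
(s₃, t₃) = (1.108, 1.7122) − 0.02·(-0.7046, 13.798) = (1.122092, 1.43624)
E(1.122092, 1.43624) = 7.997327358688

7.997327358688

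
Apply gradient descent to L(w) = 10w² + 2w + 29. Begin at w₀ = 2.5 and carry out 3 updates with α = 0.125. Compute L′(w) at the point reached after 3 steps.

-175.5

L′(w) = 20w + 2
w₁ = 2.5 − 0.125·52 = -4
w₂ = -4 − 0.125·(-78) = 5.75
w₃ = 5.75 − 0.125·117 = -8.875
L′(w) at (-8.875) = -175.5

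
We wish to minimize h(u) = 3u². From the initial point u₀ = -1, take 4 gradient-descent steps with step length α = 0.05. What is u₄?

-0.2401

h′(u) = 6u
Step 1: h′(-1) = -6; u₁ = -1 − 0.05·(-6) = -0.7
Step 2: h′(-0.7) = -4.2; u₂ = -0.7 − 0.05·(-4.2) = -0.49
Step 3: h′(-0.49) = -2.94; u₃ = -0.49 − 0.05·(-2.94) = -0.343
Step 4: h′(-0.343) = -2.058; u₄ = -0.343 − 0.05·(-2.058) = -0.2401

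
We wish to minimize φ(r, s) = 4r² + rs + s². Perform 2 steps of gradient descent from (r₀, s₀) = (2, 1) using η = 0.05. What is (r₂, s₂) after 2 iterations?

∇φ = (8r + s, r + 2s)
(r₁, s₁) = (2, 1) − 0.05·(17, 4) = (1.15, 0.8)
(r₂, s₂) = (1.15, 0.8) − 0.05·(10, 2.75) = (0.65, 0.6625)

(0.65, 0.6625)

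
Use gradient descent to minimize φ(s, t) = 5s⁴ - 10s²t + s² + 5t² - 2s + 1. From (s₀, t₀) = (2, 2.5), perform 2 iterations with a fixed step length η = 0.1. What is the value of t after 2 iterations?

∇φ = (20s³ - 20st + 2s - 2, -10s² + 10t)
(s₁, t₁) = (2, 2.5) − 0.1·(62, -15) = (-4.2, 4)
(s₂, t₂) = (-4.2, 4) − 0.1·(-1156.16, -136.4) = (111.416, 17.64)
t = 17.64

17.64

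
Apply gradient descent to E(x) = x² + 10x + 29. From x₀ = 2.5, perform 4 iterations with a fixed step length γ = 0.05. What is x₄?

E′(x) = 2x + 10
Step 1: E′(2.5) = 15; x₁ = 2.5 − 0.05·15 = 1.75
Step 2: E′(1.75) = 13.5; x₂ = 1.75 − 0.05·13.5 = 1.075
Step 3: E′(1.075) = 12.15; x₃ = 1.075 − 0.05·12.15 = 0.4675
Step 4: E′(0.4675) = 10.935; x₄ = 0.4675 − 0.05·10.935 = -0.07925

-0.07925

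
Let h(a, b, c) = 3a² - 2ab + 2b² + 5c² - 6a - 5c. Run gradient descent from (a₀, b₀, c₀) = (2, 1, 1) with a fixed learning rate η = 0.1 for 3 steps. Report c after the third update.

∇h = (6a - 2b - 6, -2a + 4b, 10c - 5)
Step 1: at (2, 1, 1), ∇h = (4, 0, 5) → (2, 1, 1) − 0.1·(4, 0, 5) = (1.6, 1, 0.5)
Step 2: at (1.6, 1, 0.5), ∇h = (1.6, 0.8, 0) → (1.6, 1, 0.5) − 0.1·(1.6, 0.8, 0) = (1.44, 0.92, 0.5)
Step 3: at (1.44, 0.92, 0.5), ∇h = (0.8, 0.8, 0) → (1.44, 0.92, 0.5) − 0.1·(0.8, 0.8, 0) = (1.36, 0.84, 0.5)
c = 0.5

0.5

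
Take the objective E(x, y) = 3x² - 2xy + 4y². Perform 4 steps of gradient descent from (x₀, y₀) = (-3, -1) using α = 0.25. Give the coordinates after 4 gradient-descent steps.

∇E = (6x - 2y, -2x + 8y)
Step 1: at (-3, -1), ∇E = (-16, -2) → (-3, -1) − 0.25·(-16, -2) = (1, -0.5)
Step 2: at (1, -0.5), ∇E = (7, -6) → (1, -0.5) − 0.25·(7, -6) = (-0.75, 1)
Step 3: at (-0.75, 1), ∇E = (-6.5, 9.5) → (-0.75, 1) − 0.25·(-6.5, 9.5) = (0.875, -1.375)
Step 4: at (0.875, -1.375), ∇E = (8, -12.75) → (0.875, -1.375) − 0.25·(8, -12.75) = (-1.125, 1.8125)

(-1.125, 1.8125)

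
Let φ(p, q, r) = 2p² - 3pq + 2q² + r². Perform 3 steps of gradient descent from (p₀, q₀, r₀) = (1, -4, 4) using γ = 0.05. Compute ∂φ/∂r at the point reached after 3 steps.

∇φ = (4p - 3q, -3p + 4q, 2r)
(p₁, q₁, r₁) = (1, -4, 4) − 0.05·(16, -19, 8) = (0.2, -3.05, 3.6)
(p₂, q₂, r₂) = (0.2, -3.05, 3.6) − 0.05·(9.95, -12.8, 7.2) = (-0.2975, -2.41, 3.24)
(p₃, q₃, r₃) = (-0.2975, -2.41, 3.24) − 0.05·(6.04, -8.7475, 6.48) = (-0.5995, -1.972625, 2.916)
∂φ/∂r at (-0.5995, -1.972625, 2.916) = 5.832

5.832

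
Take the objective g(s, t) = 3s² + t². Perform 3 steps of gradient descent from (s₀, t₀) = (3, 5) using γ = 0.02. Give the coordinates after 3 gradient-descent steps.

(2.044416, 4.42368)

∇g = (6s, 2t)
(s₁, t₁) = (3, 5) − 0.02·(18, 10) = (2.64, 4.8)
(s₂, t₂) = (2.64, 4.8) − 0.02·(15.84, 9.6) = (2.3232, 4.608)
(s₃, t₃) = (2.3232, 4.608) − 0.02·(13.9392, 9.216) = (2.044416, 4.42368)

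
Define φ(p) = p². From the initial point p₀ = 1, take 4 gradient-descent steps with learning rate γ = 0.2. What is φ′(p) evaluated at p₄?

φ′(p) = 2p
Step 1: φ′(1) = 2; p₁ = 1 − 0.2·2 = 0.6
Step 2: φ′(0.6) = 1.2; p₂ = 0.6 − 0.2·1.2 = 0.36
Step 3: φ′(0.36) = 0.72; p₃ = 0.36 − 0.2·0.72 = 0.216
Step 4: φ′(0.216) = 0.432; p₄ = 0.216 − 0.2·0.432 = 0.1296
φ′(p) at (0.1296) = 0.2592

0.2592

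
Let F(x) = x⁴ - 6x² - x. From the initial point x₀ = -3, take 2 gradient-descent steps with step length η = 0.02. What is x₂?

F′(x) = 4x³ - 12x - 1
x₁ = -3 − 0.02·(-73) = -1.54
x₂ = -1.54 − 0.02·2.870944 = -1.59741888

-1.59741888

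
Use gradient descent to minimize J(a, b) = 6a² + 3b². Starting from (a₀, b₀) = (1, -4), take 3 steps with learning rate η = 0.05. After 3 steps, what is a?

∇J = (12a, 6b)
(a₁, b₁) = (1, -4) − 0.05·(12, -24) = (0.4, -2.8)
(a₂, b₂) = (0.4, -2.8) − 0.05·(4.8, -16.8) = (0.16, -1.96)
(a₃, b₃) = (0.16, -1.96) − 0.05·(1.92, -11.76) = (0.064, -1.372)
a = 0.064

0.064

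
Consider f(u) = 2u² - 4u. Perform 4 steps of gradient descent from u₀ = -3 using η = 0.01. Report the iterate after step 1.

-2.84

f′(u) = 4u - 4
u₁ = -3 − 0.01·(-16) = -2.84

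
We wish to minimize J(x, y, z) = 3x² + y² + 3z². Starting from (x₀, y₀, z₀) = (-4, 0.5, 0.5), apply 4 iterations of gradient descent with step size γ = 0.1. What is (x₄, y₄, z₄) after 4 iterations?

(-0.1024, 0.2048, 0.0128)

∇J = (6x, 2y, 6z)
(x₁, y₁, z₁) = (-4, 0.5, 0.5) − 0.1·(-24, 1, 3) = (-1.6, 0.4, 0.2)
(x₂, y₂, z₂) = (-1.6, 0.4, 0.2) − 0.1·(-9.6, 0.8, 1.2) = (-0.64, 0.32, 0.08)
(x₃, y₃, z₃) = (-0.64, 0.32, 0.08) − 0.1·(-3.84, 0.64, 0.48) = (-0.256, 0.256, 0.032)
(x₄, y₄, z₄) = (-0.256, 0.256, 0.032) − 0.1·(-1.536, 0.512, 0.192) = (-0.1024, 0.2048, 0.0128)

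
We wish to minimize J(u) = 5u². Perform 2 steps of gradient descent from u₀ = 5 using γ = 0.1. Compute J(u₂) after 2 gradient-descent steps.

0

J′(u) = 10u
Step 1: J′(5) = 50; u₁ = 5 − 0.1·50 = 0
Step 2: J′(0) = 0; u₂ = 0 − 0.1·0 = 0
J(0) = 0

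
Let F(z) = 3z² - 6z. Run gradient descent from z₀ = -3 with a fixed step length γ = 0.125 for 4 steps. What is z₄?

0.984375

F′(z) = 6z - 6
Step 1: F′(-3) = -24; z₁ = -3 − 0.125·(-24) = 0
Step 2: F′(0) = -6; z₂ = 0 − 0.125·(-6) = 0.75
Step 3: F′(0.75) = -1.5; z₃ = 0.75 − 0.125·(-1.5) = 0.9375
Step 4: F′(0.9375) = -0.375; z₄ = 0.9375 − 0.125·(-0.375) = 0.984375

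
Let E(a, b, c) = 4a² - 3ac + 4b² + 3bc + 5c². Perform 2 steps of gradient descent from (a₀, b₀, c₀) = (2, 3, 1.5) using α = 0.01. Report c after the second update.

∇E = (8a - 3c, 8b + 3c, -3a + 3b + 10c)
(a₁, b₁, c₁) = (2, 3, 1.5) − 0.01·(11.5, 28.5, 18) = (1.885, 2.715, 1.32)
(a₂, b₂, c₂) = (1.885, 2.715, 1.32) − 0.01·(11.12, 25.68, 15.69) = (1.7738, 2.4582, 1.1631)
c = 1.1631

1.1631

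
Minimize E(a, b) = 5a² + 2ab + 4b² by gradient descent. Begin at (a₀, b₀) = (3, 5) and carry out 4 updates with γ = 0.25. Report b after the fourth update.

29.6875

∇E = (10a + 2b, 2a + 8b)
(a₁, b₁) = (3, 5) − 0.25·(40, 46) = (-7, -6.5)
(a₂, b₂) = (-7, -6.5) − 0.25·(-83, -66) = (13.75, 10)
(a₃, b₃) = (13.75, 10) − 0.25·(157.5, 107.5) = (-25.625, -16.875)
(a₄, b₄) = (-25.625, -16.875) − 0.25·(-290, -186.25) = (46.875, 29.6875)
b = 29.6875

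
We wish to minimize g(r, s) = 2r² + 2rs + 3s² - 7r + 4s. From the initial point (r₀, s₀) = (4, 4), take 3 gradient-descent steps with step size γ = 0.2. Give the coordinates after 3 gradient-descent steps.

(2.12, -1.84)

∇g = (4r + 2s - 7, 2r + 6s + 4)
Step 1: at (4, 4), ∇g = (17, 36) → (4, 4) − 0.2·(17, 36) = (0.6, -3.2)
Step 2: at (0.6, -3.2), ∇g = (-11, -14) → (0.6, -3.2) − 0.2·(-11, -14) = (2.8, -0.4)
Step 3: at (2.8, -0.4), ∇g = (3.4, 7.2) → (2.8, -0.4) − 0.2·(3.4, 7.2) = (2.12, -1.84)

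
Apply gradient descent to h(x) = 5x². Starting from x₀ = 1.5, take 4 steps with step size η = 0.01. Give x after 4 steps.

0.98415

h′(x) = 10x
x₁ = 1.5 − 0.01·15 = 1.35
x₂ = 1.35 − 0.01·13.5 = 1.215
x₃ = 1.215 − 0.01·12.15 = 1.0935
x₄ = 1.0935 − 0.01·10.935 = 0.98415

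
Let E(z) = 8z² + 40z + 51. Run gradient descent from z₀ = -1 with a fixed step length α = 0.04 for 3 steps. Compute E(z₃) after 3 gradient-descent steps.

E′(z) = 16z + 40
z₁ = -1 − 0.04·24 = -1.96
z₂ = -1.96 − 0.04·8.64 = -2.3056
z₃ = -2.3056 − 0.04·3.1104 = -2.430016
E(-2.430016) = 1.039182082048

1.039182082048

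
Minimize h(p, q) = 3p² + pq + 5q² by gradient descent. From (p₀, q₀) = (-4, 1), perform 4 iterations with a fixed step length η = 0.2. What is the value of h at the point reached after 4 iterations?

∇h = (6p + q, p + 10q)
Step 1: at (-4, 1), ∇h = (-23, 6) → (-4, 1) − 0.2·(-23, 6) = (0.6, -0.2)
Step 2: at (0.6, -0.2), ∇h = (3.4, -1.4) → (0.6, -0.2) − 0.2·(3.4, -1.4) = (-0.08, 0.08)
Step 3: at (-0.08, 0.08), ∇h = (-0.4, 0.72) → (-0.08, 0.08) − 0.2·(-0.4, 0.72) = (0, -0.064)
Step 4: at (0, -0.064), ∇h = (-0.064, -0.64) → (0, -0.064) − 0.2·(-0.064, -0.64) = (0.0128, 0.064)
h(0.0128, 0.064) = 0.02179072

0.02179072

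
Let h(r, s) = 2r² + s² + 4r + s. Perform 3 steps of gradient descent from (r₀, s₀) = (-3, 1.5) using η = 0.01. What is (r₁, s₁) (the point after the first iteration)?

(-2.92, 1.46)

∇h = (4r + 4, 2s + 1)
(r₁, s₁) = (-3, 1.5) − 0.01·(-8, 4) = (-2.92, 1.46)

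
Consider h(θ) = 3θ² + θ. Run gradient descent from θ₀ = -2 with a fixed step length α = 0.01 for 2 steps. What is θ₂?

-1.7866

h′(θ) = 6θ + 1
θ₁ = -2 − 0.01·(-11) = -1.89
θ₂ = -1.89 − 0.01·(-10.34) = -1.7866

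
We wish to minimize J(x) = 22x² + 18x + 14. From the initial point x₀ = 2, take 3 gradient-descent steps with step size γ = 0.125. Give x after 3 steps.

J′(x) = 44x + 18
Step 1: J′(2) = 106; x₁ = 2 − 0.125·106 = -11.25
Step 2: J′(-11.25) = -477; x₂ = -11.25 − 0.125·(-477) = 48.375
Step 3: J′(48.375) = 2146.5; x₃ = 48.375 − 0.125·2146.5 = -219.9375

-219.9375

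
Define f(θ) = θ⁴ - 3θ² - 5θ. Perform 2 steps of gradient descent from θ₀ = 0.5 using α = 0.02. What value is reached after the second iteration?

f′(θ) = 4θ³ - 6θ - 5
θ₁ = 0.5 − 0.02·(-7.5) = 0.65
θ₂ = 0.65 − 0.02·(-7.8015) = 0.80603

0.80603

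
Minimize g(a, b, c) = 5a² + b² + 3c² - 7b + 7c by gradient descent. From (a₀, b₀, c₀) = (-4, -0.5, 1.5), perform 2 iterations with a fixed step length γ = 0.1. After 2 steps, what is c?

∇g = (10a, 2b - 7, 6c + 7)
Step 1: at (-4, -0.5, 1.5), ∇g = (-40, -8, 16) → (-4, -0.5, 1.5) − 0.1·(-40, -8, 16) = (0, 0.3, -0.1)
Step 2: at (0, 0.3, -0.1), ∇g = (0, -6.4, 6.4) → (0, 0.3, -0.1) − 0.1·(0, -6.4, 6.4) = (0, 0.94, -0.74)
c = -0.74

-0.74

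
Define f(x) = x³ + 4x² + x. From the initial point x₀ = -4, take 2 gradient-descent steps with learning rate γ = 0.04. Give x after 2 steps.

f′(x) = 3x² + 8x + 1
x₁ = -4 − 0.04·17 = -4.68
x₂ = -4.68 − 0.04·29.2672 = -5.850688

-5.850688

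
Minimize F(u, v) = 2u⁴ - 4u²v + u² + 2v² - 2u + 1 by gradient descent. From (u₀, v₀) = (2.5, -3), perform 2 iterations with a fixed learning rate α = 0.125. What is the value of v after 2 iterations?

221.3125

∇F = (8u³ - 8uv + 2u - 2, -4u² + 4v)
Step 1: at (2.5, -3), ∇F = (188, -37) → (2.5, -3) − 0.125·(188, -37) = (-21, 1.625)
Step 2: at (-21, 1.625), ∇F = (-73859, -1757.5) → (-21, 1.625) − 0.125·(-73859, -1757.5) = (9211.375, 221.3125)
v = 221.3125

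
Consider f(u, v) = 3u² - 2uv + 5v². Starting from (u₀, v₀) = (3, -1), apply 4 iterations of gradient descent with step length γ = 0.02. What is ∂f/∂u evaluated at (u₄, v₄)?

10.60963328

∇f = (6u - 2v, -2u + 10v)
(u₁, v₁) = (3, -1) − 0.02·(20, -16) = (2.6, -0.68)
(u₂, v₂) = (2.6, -0.68) − 0.02·(16.96, -12) = (2.2608, -0.44)
(u₃, v₃) = (2.2608, -0.44) − 0.02·(14.4448, -8.9216) = (1.971904, -0.261568)
(u₄, v₄) = (1.971904, -0.261568) − 0.02·(12.35456, -6.559488) = (1.7248128, -0.13037824)
∂f/∂u at (1.7248128, -0.13037824) = 10.60963328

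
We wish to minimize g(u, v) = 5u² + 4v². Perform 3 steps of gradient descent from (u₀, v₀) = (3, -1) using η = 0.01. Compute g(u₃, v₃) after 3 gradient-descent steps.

26.340265005376

∇g = (10u, 8v)
(u₁, v₁) = (3, -1) − 0.01·(30, -8) = (2.7, -0.92)
(u₂, v₂) = (2.7, -0.92) − 0.01·(27, -7.36) = (2.43, -0.8464)
(u₃, v₃) = (2.43, -0.8464) − 0.01·(24.3, -6.7712) = (2.187, -0.778688)
g(2.187, -0.778688) = 26.340265005376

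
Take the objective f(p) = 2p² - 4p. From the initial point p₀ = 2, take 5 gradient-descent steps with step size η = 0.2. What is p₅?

1.00032

f′(p) = 4p - 4
Step 1: f′(2) = 4; p₁ = 2 − 0.2·4 = 1.2
Step 2: f′(1.2) = 0.8; p₂ = 1.2 − 0.2·0.8 = 1.04
Step 3: f′(1.04) = 0.16; p₃ = 1.04 − 0.2·0.16 = 1.008
Step 4: f′(1.008) = 0.032; p₄ = 1.008 − 0.2·0.032 = 1.0016
Step 5: f′(1.0016) = 0.0064; p₅ = 1.0016 − 0.2·0.0064 = 1.00032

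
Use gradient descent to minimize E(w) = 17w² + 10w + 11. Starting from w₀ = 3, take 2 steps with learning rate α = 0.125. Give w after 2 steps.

E′(w) = 34w + 10
w₁ = 3 − 0.125·112 = -11
w₂ = -11 − 0.125·(-364) = 34.5

34.5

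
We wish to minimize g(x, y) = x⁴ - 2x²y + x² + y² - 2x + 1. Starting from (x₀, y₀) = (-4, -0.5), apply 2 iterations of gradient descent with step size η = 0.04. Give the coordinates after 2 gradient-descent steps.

∇g = (4x³ - 4xy + 2x - 2, -2x² + 2y)
Step 1: at (-4, -0.5), ∇g = (-274, -33) → (-4, -0.5) − 0.04·(-274, -33) = (6.96, 0.82)
Step 2: at (6.96, 0.82), ∇g = (1337.705344, -95.2432) → (6.96, 0.82) − 0.04·(1337.705344, -95.2432) = (-46.54821376, 4.629728)

(-46.54821376, 4.629728)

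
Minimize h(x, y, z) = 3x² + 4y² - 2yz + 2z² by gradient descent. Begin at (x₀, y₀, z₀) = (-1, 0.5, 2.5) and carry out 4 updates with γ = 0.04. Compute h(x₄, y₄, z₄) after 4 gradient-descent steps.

3.71781333254144

∇h = (6x, 8y - 2z, -2y + 4z)
(x₁, y₁, z₁) = (-1, 0.5, 2.5) − 0.04·(-6, -1, 9) = (-0.76, 0.54, 2.14)
(x₂, y₂, z₂) = (-0.76, 0.54, 2.14) − 0.04·(-4.56, 0.04, 7.48) = (-0.5776, 0.5384, 1.8408)
(x₃, y₃, z₃) = (-0.5776, 0.5384, 1.8408) − 0.04·(-3.4656, 0.6256, 6.2864) = (-0.438976, 0.513376, 1.589344)
(x₄, y₄, z₄) = (-0.438976, 0.513376, 1.589344) − 0.04·(-2.633856, 0.92832, 5.330624) = (-0.33362176, 0.4762432, 1.37611904)
h(-0.33362176, 0.4762432, 1.37611904) = 3.71781333254144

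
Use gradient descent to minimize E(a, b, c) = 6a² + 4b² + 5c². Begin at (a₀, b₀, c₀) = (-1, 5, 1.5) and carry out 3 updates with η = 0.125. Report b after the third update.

∇E = (12a, 8b, 10c)
(a₁, b₁, c₁) = (-1, 5, 1.5) − 0.125·(-12, 40, 15) = (0.5, 0, -0.375)
(a₂, b₂, c₂) = (0.5, 0, -0.375) − 0.125·(6, 0, -3.75) = (-0.25, 0, 0.09375)
(a₃, b₃, c₃) = (-0.25, 0, 0.09375) − 0.125·(-3, 0, 0.9375) = (0.125, 0, -0.0234375)
b = 0

0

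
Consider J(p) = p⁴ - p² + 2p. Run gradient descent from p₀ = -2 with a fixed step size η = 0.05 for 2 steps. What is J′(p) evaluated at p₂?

1.544029173024

J′(p) = 4p³ - 2p + 2
Step 1: J′(-2) = -26; p₁ = -2 − 0.05·(-26) = -0.7
Step 2: J′(-0.7) = 2.028; p₂ = -0.7 − 0.05·2.028 = -0.8014
J′(p) at (-0.8014) = 1.544029173024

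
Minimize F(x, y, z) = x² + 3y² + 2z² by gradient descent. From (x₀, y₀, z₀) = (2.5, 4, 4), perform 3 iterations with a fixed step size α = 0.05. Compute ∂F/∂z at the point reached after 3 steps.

8.192

∇F = (2x, 6y, 4z)
Step 1: at (2.5, 4, 4), ∇F = (5, 24, 16) → (2.5, 4, 4) − 0.05·(5, 24, 16) = (2.25, 2.8, 3.2)
Step 2: at (2.25, 2.8, 3.2), ∇F = (4.5, 16.8, 12.8) → (2.25, 2.8, 3.2) − 0.05·(4.5, 16.8, 12.8) = (2.025, 1.96, 2.56)
Step 3: at (2.025, 1.96, 2.56), ∇F = (4.05, 11.76, 10.24) → (2.025, 1.96, 2.56) − 0.05·(4.05, 11.76, 10.24) = (1.8225, 1.372, 2.048)
∂F/∂z at (1.8225, 1.372, 2.048) = 8.192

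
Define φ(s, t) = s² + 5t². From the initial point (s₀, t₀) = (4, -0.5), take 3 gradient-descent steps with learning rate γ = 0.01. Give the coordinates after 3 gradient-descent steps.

(3.764768, -0.3645)

∇φ = (2s, 10t)
(s₁, t₁) = (4, -0.5) − 0.01·(8, -5) = (3.92, -0.45)
(s₂, t₂) = (3.92, -0.45) − 0.01·(7.84, -4.5) = (3.8416, -0.405)
(s₃, t₃) = (3.8416, -0.405) − 0.01·(7.6832, -4.05) = (3.764768, -0.3645)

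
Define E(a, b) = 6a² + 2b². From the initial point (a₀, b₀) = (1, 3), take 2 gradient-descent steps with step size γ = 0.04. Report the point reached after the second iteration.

∇E = (12a, 4b)
(a₁, b₁) = (1, 3) − 0.04·(12, 12) = (0.52, 2.52)
(a₂, b₂) = (0.52, 2.52) − 0.04·(6.24, 10.08) = (0.2704, 2.1168)

(0.2704, 2.1168)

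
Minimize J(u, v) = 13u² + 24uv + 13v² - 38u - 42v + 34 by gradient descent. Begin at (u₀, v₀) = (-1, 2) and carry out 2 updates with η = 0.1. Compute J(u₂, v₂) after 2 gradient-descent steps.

1152.2048

∇J = (26u + 24v - 38, 24u + 26v - 42)
(u₁, v₁) = (-1, 2) − 0.1·(-16, -14) = (0.6, 3.4)
(u₂, v₂) = (0.6, 3.4) − 0.1·(59.2, 60.8) = (-5.32, -2.68)
J(-5.32, -2.68) = 1152.2048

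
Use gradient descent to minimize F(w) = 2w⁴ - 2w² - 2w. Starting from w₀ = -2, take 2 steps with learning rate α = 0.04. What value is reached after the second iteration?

0.44071424

F′(w) = 8w³ - 4w - 2
Step 1: F′(-2) = -58; w₁ = -2 − 0.04·(-58) = 0.32
Step 2: F′(0.32) = -3.017856; w₂ = 0.32 − 0.04·(-3.017856) = 0.44071424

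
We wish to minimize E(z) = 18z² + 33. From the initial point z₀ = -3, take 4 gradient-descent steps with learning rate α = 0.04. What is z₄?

-0.11244288

E′(z) = 36z
Step 1: E′(-3) = -108; z₁ = -3 − 0.04·(-108) = 1.32
Step 2: E′(1.32) = 47.52; z₂ = 1.32 − 0.04·47.52 = -0.5808
Step 3: E′(-0.5808) = -20.9088; z₃ = -0.5808 − 0.04·(-20.9088) = 0.255552
Step 4: E′(0.255552) = 9.199872; z₄ = 0.255552 − 0.04·9.199872 = -0.11244288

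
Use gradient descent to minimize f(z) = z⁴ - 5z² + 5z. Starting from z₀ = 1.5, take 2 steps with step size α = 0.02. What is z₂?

f′(z) = 4z³ - 10z + 5
z₁ = 1.5 − 0.02·3.5 = 1.43
z₂ = 1.43 − 0.02·2.396828 = 1.38206344

1.38206344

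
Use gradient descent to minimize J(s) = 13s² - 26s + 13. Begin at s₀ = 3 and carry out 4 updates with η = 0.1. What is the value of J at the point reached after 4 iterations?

2233.38299392

J′(s) = 26s - 26
Step 1: J′(3) = 52; s₁ = 3 − 0.1·52 = -2.2
Step 2: J′(-2.2) = -83.2; s₂ = -2.2 − 0.1·(-83.2) = 6.12
Step 3: J′(6.12) = 133.12; s₃ = 6.12 − 0.1·133.12 = -7.192
Step 4: J′(-7.192) = -212.992; s₄ = -7.192 − 0.1·(-212.992) = 14.1072
J(14.1072) = 2233.38299392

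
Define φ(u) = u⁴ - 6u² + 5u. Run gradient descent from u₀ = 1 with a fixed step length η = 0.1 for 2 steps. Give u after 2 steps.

φ′(u) = 4u³ - 12u + 5
Step 1: φ′(1) = -3; u₁ = 1 − 0.1·(-3) = 1.3
Step 2: φ′(1.3) = -1.812; u₂ = 1.3 − 0.1·(-1.812) = 1.4812

1.4812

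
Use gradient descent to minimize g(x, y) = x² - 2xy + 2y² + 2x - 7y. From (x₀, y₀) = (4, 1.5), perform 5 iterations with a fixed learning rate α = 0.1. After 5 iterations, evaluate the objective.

-6.8004083712

∇g = (2x - 2y + 2, -2x + 4y - 7)
(x₁, y₁) = (4, 1.5) − 0.1·(7, -9) = (3.3, 2.4)
(x₂, y₂) = (3.3, 2.4) − 0.1·(3.8, -4) = (2.92, 2.8)
(x₃, y₃) = (2.92, 2.8) − 0.1·(2.24, -1.64) = (2.696, 2.964)
(x₄, y₄) = (2.696, 2.964) − 0.1·(1.464, -0.536) = (2.5496, 3.0176)
(x₅, y₅) = (2.5496, 3.0176) − 0.1·(1.064, -0.0288) = (2.4432, 3.02048)
g(2.4432, 3.02048) = -6.8004083712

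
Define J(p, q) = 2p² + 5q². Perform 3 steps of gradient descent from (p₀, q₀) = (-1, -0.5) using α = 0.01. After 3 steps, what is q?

∇J = (4p, 10q)
Step 1: at (-1, -0.5), ∇J = (-4, -5) → (-1, -0.5) − 0.01·(-4, -5) = (-0.96, -0.45)
Step 2: at (-0.96, -0.45), ∇J = (-3.84, -4.5) → (-0.96, -0.45) − 0.01·(-3.84, -4.5) = (-0.9216, -0.405)
Step 3: at (-0.9216, -0.405), ∇J = (-3.6864, -4.05) → (-0.9216, -0.405) − 0.01·(-3.6864, -4.05) = (-0.884736, -0.3645)
q = -0.3645

-0.3645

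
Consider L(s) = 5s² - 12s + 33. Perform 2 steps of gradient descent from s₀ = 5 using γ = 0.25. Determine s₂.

9.75

L′(s) = 10s - 12
Step 1: L′(5) = 38; s₁ = 5 − 0.25·38 = -4.5
Step 2: L′(-4.5) = -57; s₂ = -4.5 − 0.25·(-57) = 9.75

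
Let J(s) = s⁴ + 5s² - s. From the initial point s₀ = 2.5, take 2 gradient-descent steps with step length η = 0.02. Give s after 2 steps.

J′(s) = 4s³ + 10s - 1
s₁ = 2.5 − 0.02·86.5 = 0.77
s₂ = 0.77 − 0.02·8.526132 = 0.59947736

0.59947736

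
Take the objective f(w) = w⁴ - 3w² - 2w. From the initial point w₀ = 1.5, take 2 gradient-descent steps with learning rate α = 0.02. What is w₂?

f′(w) = 4w³ - 6w - 2
w₁ = 1.5 − 0.02·2.5 = 1.45
w₂ = 1.45 − 0.02·1.4945 = 1.42011

1.42011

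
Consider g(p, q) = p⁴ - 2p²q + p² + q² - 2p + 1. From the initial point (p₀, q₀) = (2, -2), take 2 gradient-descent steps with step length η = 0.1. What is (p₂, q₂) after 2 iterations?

(9.56, 1.16)

∇g = (4p³ - 4pq + 2p - 2, -2p² + 2q)
(p₁, q₁) = (2, -2) − 0.1·(50, -12) = (-3, -0.8)
(p₂, q₂) = (-3, -0.8) − 0.1·(-125.6, -19.6) = (9.56, 1.16)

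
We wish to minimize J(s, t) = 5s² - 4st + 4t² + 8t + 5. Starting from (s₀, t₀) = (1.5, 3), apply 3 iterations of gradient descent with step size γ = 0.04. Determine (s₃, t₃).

(0.882336, 0.701504)

∇J = (10s - 4t, -4s + 8t + 8)
(s₁, t₁) = (1.5, 3) − 0.04·(3, 26) = (1.38, 1.96)
(s₂, t₂) = (1.38, 1.96) − 0.04·(5.96, 18.16) = (1.1416, 1.2336)
(s₃, t₃) = (1.1416, 1.2336) − 0.04·(6.4816, 13.3024) = (0.882336, 0.701504)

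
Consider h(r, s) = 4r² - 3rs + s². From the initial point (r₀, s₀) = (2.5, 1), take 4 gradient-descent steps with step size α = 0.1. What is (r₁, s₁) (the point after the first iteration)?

∇h = (8r - 3s, -3r + 2s)
Step 1: at (2.5, 1), ∇h = (17, -5.5) → (2.5, 1) − 0.1·(17, -5.5) = (0.8, 1.55)

(0.8, 1.55)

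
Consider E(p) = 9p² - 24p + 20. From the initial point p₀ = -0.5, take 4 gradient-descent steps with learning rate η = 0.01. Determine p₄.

E′(p) = 18p - 24
Step 1: E′(-0.5) = -33; p₁ = -0.5 − 0.01·(-33) = -0.17
Step 2: E′(-0.17) = -27.06; p₂ = -0.17 − 0.01·(-27.06) = 0.1006
Step 3: E′(0.1006) = -22.1892; p₃ = 0.1006 − 0.01·(-22.1892) = 0.322492
Step 4: E′(0.322492) = -18.195144; p₄ = 0.322492 − 0.01·(-18.195144) = 0.50444344

0.50444344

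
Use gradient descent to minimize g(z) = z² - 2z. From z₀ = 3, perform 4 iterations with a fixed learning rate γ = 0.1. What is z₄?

1.8192

g′(z) = 2z - 2
Step 1: g′(3) = 4; z₁ = 3 − 0.1·4 = 2.6
Step 2: g′(2.6) = 3.2; z₂ = 2.6 − 0.1·3.2 = 2.28
Step 3: g′(2.28) = 2.56; z₃ = 2.28 − 0.1·2.56 = 2.024
Step 4: g′(2.024) = 2.048; z₄ = 2.024 − 0.1·2.048 = 1.8192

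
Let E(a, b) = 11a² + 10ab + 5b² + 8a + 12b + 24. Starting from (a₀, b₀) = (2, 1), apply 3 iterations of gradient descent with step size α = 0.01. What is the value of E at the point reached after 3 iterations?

∇E = (22a + 10b + 8, 10a + 10b + 12)
Step 1: at (2, 1), ∇E = (62, 42) → (2, 1) − 0.01·(62, 42) = (1.38, 0.58)
Step 2: at (1.38, 0.58), ∇E = (44.16, 31.6) → (1.38, 0.58) − 0.01·(44.16, 31.6) = (0.9384, 0.264)
Step 3: at (0.9384, 0.264), ∇E = (31.2848, 24.024) → (0.9384, 0.264) − 0.01·(31.2848, 24.024) = (0.625552, 0.02376)
E(0.625552, 0.02376) = 33.745458194944

33.745458194944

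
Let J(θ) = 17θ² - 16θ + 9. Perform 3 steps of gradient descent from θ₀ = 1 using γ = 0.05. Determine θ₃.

J′(θ) = 34θ - 16
Step 1: J′(1) = 18; θ₁ = 1 − 0.05·18 = 0.1
Step 2: J′(0.1) = -12.6; θ₂ = 0.1 − 0.05·(-12.6) = 0.73
Step 3: J′(0.73) = 8.82; θ₃ = 0.73 − 0.05·8.82 = 0.289

0.289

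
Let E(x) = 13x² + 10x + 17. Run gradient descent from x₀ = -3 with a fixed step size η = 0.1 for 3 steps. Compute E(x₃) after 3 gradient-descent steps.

E′(x) = 26x + 10
x₁ = -3 − 0.1·(-68) = 3.8
x₂ = 3.8 − 0.1·108.8 = -7.08
x₃ = -7.08 − 0.1·(-174.08) = 10.328
E(10.328) = 1506.958592

1506.958592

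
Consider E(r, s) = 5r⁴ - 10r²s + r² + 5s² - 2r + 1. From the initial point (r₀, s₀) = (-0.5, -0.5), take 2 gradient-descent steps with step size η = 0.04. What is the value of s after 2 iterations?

∇E = (20r³ - 20rs + 2r - 2, -10r² + 10s)
(r₁, s₁) = (-0.5, -0.5) − 0.04·(-10.5, -7.5) = (-0.08, -0.2)
(r₂, s₂) = (-0.08, -0.2) − 0.04·(-2.49024, -2.064) = (0.0196096, -0.11744)
s = -0.11744

-0.11744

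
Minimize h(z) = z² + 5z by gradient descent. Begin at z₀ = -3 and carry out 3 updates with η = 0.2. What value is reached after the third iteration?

-2.608

h′(z) = 2z + 5
Step 1: h′(-3) = -1; z₁ = -3 − 0.2·(-1) = -2.8
Step 2: h′(-2.8) = -0.6; z₂ = -2.8 − 0.2·(-0.6) = -2.68
Step 3: h′(-2.68) = -0.36; z₃ = -2.68 − 0.2·(-0.36) = -2.608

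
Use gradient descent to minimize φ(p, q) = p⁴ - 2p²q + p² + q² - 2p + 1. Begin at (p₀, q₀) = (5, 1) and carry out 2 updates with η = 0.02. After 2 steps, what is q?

2.787904

∇φ = (4p³ - 4pq + 2p - 2, -2p² + 2q)
(p₁, q₁) = (5, 1) − 0.02·(488, -48) = (-4.76, 1.96)
(p₂, q₂) = (-4.76, 1.96) − 0.02·(-405.602304, -41.3952) = (3.35204608, 2.787904)
q = 2.787904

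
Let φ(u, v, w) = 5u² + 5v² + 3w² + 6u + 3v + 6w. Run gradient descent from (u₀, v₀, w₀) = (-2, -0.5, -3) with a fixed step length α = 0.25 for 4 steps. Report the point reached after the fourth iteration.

(-7.6875, -1.3125, -1.125)

∇φ = (10u + 6, 10v + 3, 6w + 6)
(u₁, v₁, w₁) = (-2, -0.5, -3) − 0.25·(-14, -2, -12) = (1.5, 0, 0)
(u₂, v₂, w₂) = (1.5, 0, 0) − 0.25·(21, 3, 6) = (-3.75, -0.75, -1.5)
(u₃, v₃, w₃) = (-3.75, -0.75, -1.5) − 0.25·(-31.5, -4.5, -3) = (4.125, 0.375, -0.75)
(u₄, v₄, w₄) = (4.125, 0.375, -0.75) − 0.25·(47.25, 6.75, 1.5) = (-7.6875, -1.3125, -1.125)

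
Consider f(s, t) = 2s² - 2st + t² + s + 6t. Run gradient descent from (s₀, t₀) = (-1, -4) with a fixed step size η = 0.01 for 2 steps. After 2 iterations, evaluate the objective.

-15.470987

∇f = (4s - 2t + 1, -2s + 2t + 6)
Step 1: at (-1, -4), ∇f = (5, 0) → (-1, -4) − 0.01·(5, 0) = (-1.05, -4)
Step 2: at (-1.05, -4), ∇f = (4.8, 0.1) → (-1.05, -4) − 0.01·(4.8, 0.1) = (-1.098, -4.001)
f(-1.098, -4.001) = -15.470987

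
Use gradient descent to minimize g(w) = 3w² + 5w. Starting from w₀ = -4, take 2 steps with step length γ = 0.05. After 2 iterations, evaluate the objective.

g′(w) = 6w + 5
w₁ = -4 − 0.05·(-19) = -3.05
w₂ = -3.05 − 0.05·(-13.3) = -2.385
g(-2.385) = 5.139675

5.139675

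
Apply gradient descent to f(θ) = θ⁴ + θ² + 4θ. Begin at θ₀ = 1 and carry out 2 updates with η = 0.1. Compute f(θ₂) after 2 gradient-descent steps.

-1.4144

f′(θ) = 4θ³ + 2θ + 4
θ₁ = 1 − 0.1·10 = 0
θ₂ = 0 − 0.1·4 = -0.4
f(-0.4) = -1.4144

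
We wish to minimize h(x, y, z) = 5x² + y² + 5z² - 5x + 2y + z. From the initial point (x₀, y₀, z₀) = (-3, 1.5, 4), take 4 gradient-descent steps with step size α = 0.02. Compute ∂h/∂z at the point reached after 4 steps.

16.7936

∇h = (10x - 5, 2y + 2, 10z + 1)
(x₁, y₁, z₁) = (-3, 1.5, 4) − 0.02·(-35, 5, 41) = (-2.3, 1.4, 3.18)
(x₂, y₂, z₂) = (-2.3, 1.4, 3.18) − 0.02·(-28, 4.8, 32.8) = (-1.74, 1.304, 2.524)
(x₃, y₃, z₃) = (-1.74, 1.304, 2.524) − 0.02·(-22.4, 4.608, 26.24) = (-1.292, 1.21184, 1.9992)
(x₄, y₄, z₄) = (-1.292, 1.21184, 1.9992) − 0.02·(-17.92, 4.42368, 20.992) = (-0.9336, 1.1233664, 1.57936)
∂h/∂z at (-0.9336, 1.1233664, 1.57936) = 16.7936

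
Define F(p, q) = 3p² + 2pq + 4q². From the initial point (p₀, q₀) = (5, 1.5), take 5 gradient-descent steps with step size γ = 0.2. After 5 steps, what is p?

-0.896

∇F = (6p + 2q, 2p + 8q)
Step 1: at (5, 1.5), ∇F = (33, 22) → (5, 1.5) − 0.2·(33, 22) = (-1.6, -2.9)
Step 2: at (-1.6, -2.9), ∇F = (-15.4, -26.4) → (-1.6, -2.9) − 0.2·(-15.4, -26.4) = (1.48, 2.38)
Step 3: at (1.48, 2.38), ∇F = (13.64, 22) → (1.48, 2.38) − 0.2·(13.64, 22) = (-1.248, -2.02)
Step 4: at (-1.248, -2.02), ∇F = (-11.528, -18.656) → (-1.248, -2.02) − 0.2·(-11.528, -18.656) = (1.0576, 1.7112)
Step 5: at (1.0576, 1.7112), ∇F = (9.768, 15.8048) → (1.0576, 1.7112) − 0.2·(9.768, 15.8048) = (-0.896, -1.44976)
p = -0.896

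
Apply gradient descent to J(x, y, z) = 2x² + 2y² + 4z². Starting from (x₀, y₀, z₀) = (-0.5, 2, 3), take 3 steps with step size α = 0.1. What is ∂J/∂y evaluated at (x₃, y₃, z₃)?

∇J = (4x, 4y, 8z)
(x₁, y₁, z₁) = (-0.5, 2, 3) − 0.1·(-2, 8, 24) = (-0.3, 1.2, 0.6)
(x₂, y₂, z₂) = (-0.3, 1.2, 0.6) − 0.1·(-1.2, 4.8, 4.8) = (-0.18, 0.72, 0.12)
(x₃, y₃, z₃) = (-0.18, 0.72, 0.12) − 0.1·(-0.72, 2.88, 0.96) = (-0.108, 0.432, 0.024)
∂J/∂y at (-0.108, 0.432, 0.024) = 1.728

1.728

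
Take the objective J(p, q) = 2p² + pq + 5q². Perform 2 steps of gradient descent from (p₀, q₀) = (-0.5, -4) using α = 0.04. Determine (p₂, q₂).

(-0.1232, -1.4176)

∇J = (4p + q, p + 10q)
Step 1: at (-0.5, -4), ∇J = (-6, -40.5) → (-0.5, -4) − 0.04·(-6, -40.5) = (-0.26, -2.38)
Step 2: at (-0.26, -2.38), ∇J = (-3.42, -24.06) → (-0.26, -2.38) − 0.04·(-3.42, -24.06) = (-0.1232, -1.4176)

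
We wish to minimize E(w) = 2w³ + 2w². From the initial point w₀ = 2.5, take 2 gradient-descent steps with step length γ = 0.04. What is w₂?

E′(w) = 6w² + 4w
w₁ = 2.5 − 0.04·47.5 = 0.6
w₂ = 0.6 − 0.04·4.56 = 0.4176

0.4176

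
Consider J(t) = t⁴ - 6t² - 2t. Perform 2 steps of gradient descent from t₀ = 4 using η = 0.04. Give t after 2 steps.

J′(t) = 4t³ - 12t - 2
Step 1: J′(4) = 206; t₁ = 4 − 0.04·206 = -4.24
Step 2: J′(-4.24) = -256.020096; t₂ = -4.24 − 0.04·(-256.020096) = 6.00080384

6.00080384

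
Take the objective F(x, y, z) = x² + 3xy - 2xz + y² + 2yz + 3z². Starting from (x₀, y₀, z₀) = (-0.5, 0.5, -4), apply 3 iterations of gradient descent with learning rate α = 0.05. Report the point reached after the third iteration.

(-1.5458125, 1.5458125, -1.80275)

∇F = (2x + 3y - 2z, 3x + 2y + 2z, -2x + 2y + 6z)
Step 1: at (-0.5, 0.5, -4), ∇F = (8.5, -8.5, -22) → (-0.5, 0.5, -4) − 0.05·(8.5, -8.5, -22) = (-0.925, 0.925, -2.9)
Step 2: at (-0.925, 0.925, -2.9), ∇F = (6.725, -6.725, -13.7) → (-0.925, 0.925, -2.9) − 0.05·(6.725, -6.725, -13.7) = (-1.26125, 1.26125, -2.215)
Step 3: at (-1.26125, 1.26125, -2.215), ∇F = (5.69125, -5.69125, -8.245) → (-1.26125, 1.26125, -2.215) − 0.05·(5.69125, -5.69125, -8.245) = (-1.5458125, 1.5458125, -1.80275)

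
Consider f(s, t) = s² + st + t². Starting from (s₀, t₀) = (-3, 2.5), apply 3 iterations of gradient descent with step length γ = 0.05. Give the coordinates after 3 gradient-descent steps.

(-2.5113125, 2.20425)

∇f = (2s + t, s + 2t)
(s₁, t₁) = (-3, 2.5) − 0.05·(-3.5, 2) = (-2.825, 2.4)
(s₂, t₂) = (-2.825, 2.4) − 0.05·(-3.25, 1.975) = (-2.6625, 2.30125)
(s₃, t₃) = (-2.6625, 2.30125) − 0.05·(-3.02375, 1.94) = (-2.5113125, 2.20425)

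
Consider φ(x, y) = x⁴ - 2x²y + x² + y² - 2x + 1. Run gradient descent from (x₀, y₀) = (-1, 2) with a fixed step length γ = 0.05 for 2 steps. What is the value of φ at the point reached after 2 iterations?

∇φ = (4x³ - 4xy + 2x - 2, -2x² + 2y)
(x₁, y₁) = (-1, 2) − 0.05·(0, 2) = (-1, 1.9)
(x₂, y₂) = (-1, 1.9) − 0.05·(-0.4, 1.8) = (-0.98, 1.81)
φ(-0.98, 1.81) = 4.64222016

4.64222016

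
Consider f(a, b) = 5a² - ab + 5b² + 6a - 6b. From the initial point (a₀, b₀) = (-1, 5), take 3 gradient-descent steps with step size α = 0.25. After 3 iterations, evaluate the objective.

∇f = (10a - b + 6, -a + 10b - 6)
(a₁, b₁) = (-1, 5) − 0.25·(-9, 45) = (1.25, -6.25)
(a₂, b₂) = (1.25, -6.25) − 0.25·(24.75, -69.75) = (-4.9375, 11.1875)
(a₃, b₃) = (-4.9375, 11.1875) − 0.25·(-54.5625, 110.8125) = (8.703125, -16.515625)
f(8.703125, -16.515625) = 2037.601318359375

2037.601318359375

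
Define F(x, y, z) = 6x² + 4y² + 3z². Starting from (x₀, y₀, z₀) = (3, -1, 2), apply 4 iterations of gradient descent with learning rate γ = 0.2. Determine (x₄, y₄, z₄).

∇F = (12x, 8y, 6z)
Step 1: at (3, -1, 2), ∇F = (36, -8, 12) → (3, -1, 2) − 0.2·(36, -8, 12) = (-4.2, 0.6, -0.4)
Step 2: at (-4.2, 0.6, -0.4), ∇F = (-50.4, 4.8, -2.4) → (-4.2, 0.6, -0.4) − 0.2·(-50.4, 4.8, -2.4) = (5.88, -0.36, 0.08)
Step 3: at (5.88, -0.36, 0.08), ∇F = (70.56, -2.88, 0.48) → (5.88, -0.36, 0.08) − 0.2·(70.56, -2.88, 0.48) = (-8.232, 0.216, -0.016)
Step 4: at (-8.232, 0.216, -0.016), ∇F = (-98.784, 1.728, -0.096) → (-8.232, 0.216, -0.016) − 0.2·(-98.784, 1.728, -0.096) = (11.5248, -0.1296, 0.0032)

(11.5248, -0.1296, 0.0032)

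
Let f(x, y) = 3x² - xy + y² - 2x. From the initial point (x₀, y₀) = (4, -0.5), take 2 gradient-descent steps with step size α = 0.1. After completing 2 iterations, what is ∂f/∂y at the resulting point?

∇f = (6x - y - 2, -x + 2y)
(x₁, y₁) = (4, -0.5) − 0.1·(22.5, -5) = (1.75, 0)
(x₂, y₂) = (1.75, 0) − 0.1·(8.5, -1.75) = (0.9, 0.175)
∂f/∂y at (0.9, 0.175) = -0.55

-0.55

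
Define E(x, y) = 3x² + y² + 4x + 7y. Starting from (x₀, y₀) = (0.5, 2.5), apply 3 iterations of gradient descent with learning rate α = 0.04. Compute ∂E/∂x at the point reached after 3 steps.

3.072832

∇E = (6x + 4, 2y + 7)
Step 1: at (0.5, 2.5), ∇E = (7, 12) → (0.5, 2.5) − 0.04·(7, 12) = (0.22, 2.02)
Step 2: at (0.22, 2.02), ∇E = (5.32, 11.04) → (0.22, 2.02) − 0.04·(5.32, 11.04) = (0.0072, 1.5784)
Step 3: at (0.0072, 1.5784), ∇E = (4.0432, 10.1568) → (0.0072, 1.5784) − 0.04·(4.0432, 10.1568) = (-0.154528, 1.172128)
∂E/∂x at (-0.154528, 1.172128) = 3.072832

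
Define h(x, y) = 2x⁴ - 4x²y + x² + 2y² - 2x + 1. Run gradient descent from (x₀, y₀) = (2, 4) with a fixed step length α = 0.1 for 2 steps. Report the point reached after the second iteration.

∇h = (8x³ - 8xy + 2x - 2, -4x² + 4y)
(x₁, y₁) = (2, 4) − 0.1·(2, 0) = (1.8, 4)
(x₂, y₂) = (1.8, 4) − 0.1·(-9.344, 3.04) = (2.7344, 3.696)

(2.7344, 3.696)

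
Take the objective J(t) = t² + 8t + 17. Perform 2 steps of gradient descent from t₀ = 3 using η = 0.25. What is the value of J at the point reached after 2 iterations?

J′(t) = 2t + 8
t₁ = 3 − 0.25·14 = -0.5
t₂ = -0.5 − 0.25·7 = -2.25
J(-2.25) = 4.0625

4.0625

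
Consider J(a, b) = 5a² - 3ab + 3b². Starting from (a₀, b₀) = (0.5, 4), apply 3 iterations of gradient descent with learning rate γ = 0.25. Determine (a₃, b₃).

∇J = (10a - 3b, -3a + 6b)
Step 1: at (0.5, 4), ∇J = (-7, 22.5) → (0.5, 4) − 0.25·(-7, 22.5) = (2.25, -1.625)
Step 2: at (2.25, -1.625), ∇J = (27.375, -16.5) → (2.25, -1.625) − 0.25·(27.375, -16.5) = (-4.59375, 2.5)
Step 3: at (-4.59375, 2.5), ∇J = (-53.4375, 28.78125) → (-4.59375, 2.5) − 0.25·(-53.4375, 28.78125) = (8.765625, -4.6953125)

(8.765625, -4.6953125)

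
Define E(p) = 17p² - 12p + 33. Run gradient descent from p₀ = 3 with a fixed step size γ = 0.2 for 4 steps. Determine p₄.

2995.896

E′(p) = 34p - 12
Step 1: E′(3) = 90; p₁ = 3 − 0.2·90 = -15
Step 2: E′(-15) = -522; p₂ = -15 − 0.2·(-522) = 89.4
Step 3: E′(89.4) = 3027.6; p₃ = 89.4 − 0.2·3027.6 = -516.12
Step 4: E′(-516.12) = -17560.08; p₄ = -516.12 − 0.2·(-17560.08) = 2995.896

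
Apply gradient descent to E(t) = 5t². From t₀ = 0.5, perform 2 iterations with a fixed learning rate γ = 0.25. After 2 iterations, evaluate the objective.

E′(t) = 10t
t₁ = 0.5 − 0.25·5 = -0.75
t₂ = -0.75 − 0.25·(-7.5) = 1.125
E(1.125) = 6.328125

6.328125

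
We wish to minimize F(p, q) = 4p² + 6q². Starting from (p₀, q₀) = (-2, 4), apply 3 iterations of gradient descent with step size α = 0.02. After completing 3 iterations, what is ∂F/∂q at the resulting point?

21.070848

∇F = (8p, 12q)
(p₁, q₁) = (-2, 4) − 0.02·(-16, 48) = (-1.68, 3.04)
(p₂, q₂) = (-1.68, 3.04) − 0.02·(-13.44, 36.48) = (-1.4112, 2.3104)
(p₃, q₃) = (-1.4112, 2.3104) − 0.02·(-11.2896, 27.7248) = (-1.185408, 1.755904)
∂F/∂q at (-1.185408, 1.755904) = 21.070848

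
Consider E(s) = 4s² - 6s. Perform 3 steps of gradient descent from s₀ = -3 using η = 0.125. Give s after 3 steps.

0.75

E′(s) = 8s - 6
s₁ = -3 − 0.125·(-30) = 0.75
s₂ = 0.75 − 0.125·0 = 0.75
s₃ = 0.75 − 0.125·0 = 0.75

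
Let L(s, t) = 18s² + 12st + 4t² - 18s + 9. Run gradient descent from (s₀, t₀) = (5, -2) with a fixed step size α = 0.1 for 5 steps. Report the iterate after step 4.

∇L = (36s + 12t - 18, 12s + 8t)
(s₁, t₁) = (5, -2) − 0.1·(138, 44) = (-8.8, -6.4)
(s₂, t₂) = (-8.8, -6.4) − 0.1·(-411.6, -156.8) = (32.36, 9.28)
(s₃, t₃) = (32.36, 9.28) − 0.1·(1258.32, 462.56) = (-93.472, -36.976)
(s₄, t₄) = (-93.472, -36.976) − 0.1·(-3826.704, -1417.472) = (289.1984, 104.7712)

(289.1984, 104.7712)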